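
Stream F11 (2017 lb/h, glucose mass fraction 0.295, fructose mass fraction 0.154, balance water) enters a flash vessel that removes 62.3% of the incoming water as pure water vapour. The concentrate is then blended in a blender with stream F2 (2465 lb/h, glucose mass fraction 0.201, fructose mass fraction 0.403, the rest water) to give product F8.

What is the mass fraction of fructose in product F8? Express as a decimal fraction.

Vapour removed = 0.623×0.551×2017 = 692.38 lb/h; concentrate = 1324.6 lb/h.
fructose reaching the mixer = 310.62 (from concentrate) + 2465×0.403 = 1304 lb/h.
Product flow = 1324.6 + 2465 = 3789.6 lb/h; fructose fraction = 0.344.

0.344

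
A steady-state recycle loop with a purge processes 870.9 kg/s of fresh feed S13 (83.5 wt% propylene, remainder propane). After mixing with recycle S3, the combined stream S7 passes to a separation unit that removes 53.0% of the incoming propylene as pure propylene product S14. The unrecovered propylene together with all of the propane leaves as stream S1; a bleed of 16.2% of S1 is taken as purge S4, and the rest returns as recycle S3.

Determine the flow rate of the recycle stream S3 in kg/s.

propane enters only via S13 and leaves only via the purge: 870.9×0.165 = 0.162×(propane in S1), and the separation unit passes all propane, so propane in S7 = propane in S1 = 887.03 kg/s.
propylene in S7: m_A = 870.9×0.835 + (1−0.162)·(1−0.530)·m_A, so m_A = 727.2/0.6061 = 1199.7 kg/s.
S1 = (1−0.530)×1199.7 + 887.03 = 1450.9 kg/s.
Recycle S3 = (1−0.162)×1450.9 = 1215.9 kg/s.

1216 kg/s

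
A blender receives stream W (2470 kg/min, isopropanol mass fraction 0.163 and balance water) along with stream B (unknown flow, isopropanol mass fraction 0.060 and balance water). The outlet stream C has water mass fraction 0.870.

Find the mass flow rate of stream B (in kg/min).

1164 kg/min

Let B be the unknown flow. Total out = 2470 + B.
water balance: 2067.4 + 0.940·B = 0.870·(2470 + B)
(0.940 − 0.870)·B = 0.870×2470 − 2067.4 = 81.51
B = 81.51 / 0.070 = 1164.4 kg/min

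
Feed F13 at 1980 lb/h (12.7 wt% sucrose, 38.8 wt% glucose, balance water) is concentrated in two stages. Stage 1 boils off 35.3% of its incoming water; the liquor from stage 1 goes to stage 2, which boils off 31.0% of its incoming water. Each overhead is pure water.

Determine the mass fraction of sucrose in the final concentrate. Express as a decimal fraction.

water in feed = 1980×0.485 = 960.3 lb/h.
After stage 1: water left = (1−0.353)×960.3 = 621.31; stream total = 1641 lb/h.
After stage 2: water left = (1−0.310)×621.31 = 428.71; final concentrate = 1448.4 lb/h.
sucrose fraction = 251.46/1448.4 = 0.1736.

0.1736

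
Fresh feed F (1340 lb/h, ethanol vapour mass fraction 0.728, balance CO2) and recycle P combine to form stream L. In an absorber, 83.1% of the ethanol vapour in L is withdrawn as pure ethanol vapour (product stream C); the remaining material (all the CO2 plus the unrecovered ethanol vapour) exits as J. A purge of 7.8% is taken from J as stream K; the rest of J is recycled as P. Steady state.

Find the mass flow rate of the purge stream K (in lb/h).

379.7 lb/h

CO2 enters only via F and leaves only via the purge: 1340×0.272 = 0.078×(CO2 in J), and the absorber passes all CO2, so CO2 in L = CO2 in J = 4672.8 lb/h.
ethanol vapour in L: m_A = 1340×0.728 + (1−0.078)·(1−0.831)·m_A, so m_A = 975.52/0.8442 = 1155.6 lb/h.
J = (1−0.831)×1155.6 + 4672.8 = 4868.1 lb/h.
Purge K = 0.078×4868.1 = 379.71 lb/h.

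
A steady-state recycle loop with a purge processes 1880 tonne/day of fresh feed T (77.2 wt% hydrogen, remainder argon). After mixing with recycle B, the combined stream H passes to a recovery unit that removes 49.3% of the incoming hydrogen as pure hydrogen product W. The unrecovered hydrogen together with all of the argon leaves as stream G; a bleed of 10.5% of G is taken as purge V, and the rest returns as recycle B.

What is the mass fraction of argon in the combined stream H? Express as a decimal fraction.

0.6057

argon enters only via T and leaves only via the purge: 1880×0.228 = 0.105×(argon in G), and the recovery unit passes all argon, so argon in H = argon in G = 4082.3 tonne/day.
hydrogen in H: m_A = 1880×0.772 + (1−0.105)·(1−0.493)·m_A, so m_A = 1451.4/0.5462 = 2657 tonne/day.
H = 2657 + 4082.3 = 6739.3 tonne/day.
argon fraction in H = 4082.3/6739.3 = 0.6057.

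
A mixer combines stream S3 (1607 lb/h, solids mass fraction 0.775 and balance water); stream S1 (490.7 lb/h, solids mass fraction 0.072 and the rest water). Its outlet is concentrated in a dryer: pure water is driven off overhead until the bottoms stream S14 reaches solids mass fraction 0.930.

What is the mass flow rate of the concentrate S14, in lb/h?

1377 lb/h

solids entering = 1607×0.775 + 490.7×0.072 = 1280.8 lb/h.
All solids reports to S14, so S14 = 1280.8/0.930 = 1377.2 lb/h.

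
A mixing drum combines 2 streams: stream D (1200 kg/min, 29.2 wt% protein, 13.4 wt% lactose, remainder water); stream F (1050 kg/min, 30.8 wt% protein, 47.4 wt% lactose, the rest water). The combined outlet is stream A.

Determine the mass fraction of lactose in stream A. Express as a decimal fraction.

Total flow out = 1200 + 1050 = 2250 kg/min.
lactose in = 1200×0.134 + 1050×0.474 = 658.5 kg/min.
lactose mass fraction in A = 658.5/2250 = 0.293.

0.293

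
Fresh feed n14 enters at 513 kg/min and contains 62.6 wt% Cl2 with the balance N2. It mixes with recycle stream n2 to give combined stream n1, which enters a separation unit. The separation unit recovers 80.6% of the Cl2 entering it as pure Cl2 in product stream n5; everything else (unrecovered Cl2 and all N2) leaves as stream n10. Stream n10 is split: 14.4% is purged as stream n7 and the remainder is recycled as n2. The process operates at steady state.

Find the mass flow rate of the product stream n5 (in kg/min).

Cl2 in n1: m_A = 513×0.626 + (1−0.144)·(1−0.806)·m_A, so m_A = 321.14/0.8339 = 385.09 kg/min.
Product n5 = 0.806×385.09 = 310.38 kg/min.

310.4 kg/min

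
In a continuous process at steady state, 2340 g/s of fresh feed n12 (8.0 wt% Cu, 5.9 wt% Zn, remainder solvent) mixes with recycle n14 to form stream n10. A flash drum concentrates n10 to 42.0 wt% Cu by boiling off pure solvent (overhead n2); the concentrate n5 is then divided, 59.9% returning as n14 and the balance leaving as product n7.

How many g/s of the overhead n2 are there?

1894 g/s

Overall Cu balance (none leaves overhead): Cu in fresh feed = Cu in product, i.e. 2340×0.080 = (1−0.599)·n5·0.420.
n5 = 187.2/(0.420×0.401) = 1111.5 g/s.
Recycle n14 = 0.599×1111.5 = 665.79 g/s.
Combined feed n10 = 2340 + 665.79 = 3005.8 g/s.
Overhead n2 = n10 − n5 = 3005.8 − 1111.5 = 1894.3 g/s.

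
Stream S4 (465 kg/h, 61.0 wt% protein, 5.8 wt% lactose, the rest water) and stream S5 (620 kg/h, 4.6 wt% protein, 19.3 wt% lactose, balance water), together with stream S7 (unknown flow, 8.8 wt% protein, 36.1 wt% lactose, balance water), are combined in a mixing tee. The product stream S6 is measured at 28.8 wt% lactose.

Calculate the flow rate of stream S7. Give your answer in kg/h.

Let S7 be the unknown flow. Total out = 1085 + S7.
lactose balance: 146.63 + 0.361·S7 = 0.288·(1085 + S7)
(0.361 − 0.288)·S7 = 0.288×1085 − 146.63 = 165.85
S7 = 165.85 / 0.073 = 2271.9 kg/h

2272 kg/h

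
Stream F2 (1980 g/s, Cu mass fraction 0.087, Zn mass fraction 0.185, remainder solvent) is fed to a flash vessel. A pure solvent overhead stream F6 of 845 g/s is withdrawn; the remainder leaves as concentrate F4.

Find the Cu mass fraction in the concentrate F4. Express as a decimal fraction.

Cu is not removed: 1980×0.087 = 172.26 g/s of Cu enters F4.
Concentrate = 1980 − 845 = 1135 g/s.
Mass fraction = 172.26/1135 = 0.152.

0.152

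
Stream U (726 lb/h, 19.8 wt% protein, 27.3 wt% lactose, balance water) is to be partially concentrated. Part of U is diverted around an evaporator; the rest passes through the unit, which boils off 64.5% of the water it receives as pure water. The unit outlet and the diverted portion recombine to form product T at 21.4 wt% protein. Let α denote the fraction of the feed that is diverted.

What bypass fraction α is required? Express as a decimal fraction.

0.781

All 726×0.198 = 143.75 lb/h of protein reaches T, so T = 143.75/0.214 = 671.72 lb/h and vapour = 54.28 lb/h.
The evaporator receives (1−α)·726 of feed at 0.529 water and removes 0.645 of that water:
0.645×0.529×(1−α)×726 = 54.28
(1−α) = 54.28/247.71 = 0.2191;  α = 0.7809.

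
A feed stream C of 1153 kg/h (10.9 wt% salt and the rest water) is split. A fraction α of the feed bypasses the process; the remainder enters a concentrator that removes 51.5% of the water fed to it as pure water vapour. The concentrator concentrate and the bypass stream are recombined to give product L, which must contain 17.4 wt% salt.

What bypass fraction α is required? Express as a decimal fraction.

0.186

All 1153×0.109 = 125.68 kg/h of salt reaches L, so L = 125.68/0.174 = 722.28 kg/h and vapour = 430.72 kg/h.
The evaporator receives (1−α)·1153 of feed at 0.891 water and removes 0.515 of that water:
0.515×0.891×(1−α)×1153 = 430.72
(1−α) = 430.72/529.07 = 0.8141;  α = 0.1859.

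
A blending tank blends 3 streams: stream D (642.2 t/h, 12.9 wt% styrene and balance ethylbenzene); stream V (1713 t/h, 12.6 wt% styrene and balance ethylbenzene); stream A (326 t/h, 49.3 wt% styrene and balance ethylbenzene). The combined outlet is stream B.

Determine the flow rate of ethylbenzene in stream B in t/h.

ethylbenzene out = ethylbenzene in = 642.2×0.871 + 1713×0.874 + 326×0.507 = 2221.8 t/h.

2222 t/h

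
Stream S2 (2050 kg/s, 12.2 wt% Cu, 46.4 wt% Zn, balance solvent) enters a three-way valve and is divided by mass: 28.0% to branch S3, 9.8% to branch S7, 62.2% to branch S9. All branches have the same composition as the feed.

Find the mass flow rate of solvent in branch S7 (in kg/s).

Branch S7 total = 0.098×2050 = 200.9 kg/s.
solvent in S7 = 0.414×200.9 = 83.173 kg/s.

83.17 kg/s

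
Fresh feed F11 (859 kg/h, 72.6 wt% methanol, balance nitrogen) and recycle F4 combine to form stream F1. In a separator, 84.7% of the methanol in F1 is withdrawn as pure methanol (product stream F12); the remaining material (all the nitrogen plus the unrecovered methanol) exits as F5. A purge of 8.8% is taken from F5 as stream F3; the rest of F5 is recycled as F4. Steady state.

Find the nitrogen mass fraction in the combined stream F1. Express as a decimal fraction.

nitrogen enters only via F11 and leaves only via the purge: 859×0.274 = 0.088×(nitrogen in F5), and the separator passes all nitrogen, so nitrogen in F1 = nitrogen in F5 = 2674.6 kg/h.
methanol in F1: m_A = 859×0.726 + (1−0.088)·(1−0.847)·m_A, so m_A = 623.63/0.8605 = 724.76 kg/h.
F1 = 724.76 + 2674.6 = 3399.4 kg/h.
nitrogen fraction in F1 = 2674.6/3399.4 = 0.787.

0.787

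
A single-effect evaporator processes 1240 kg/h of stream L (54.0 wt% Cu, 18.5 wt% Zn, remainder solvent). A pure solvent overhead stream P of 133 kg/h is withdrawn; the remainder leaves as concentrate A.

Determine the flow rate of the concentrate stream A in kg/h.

1107 kg/h

Concentrate = 1240 − 133 = 1107 kg/h.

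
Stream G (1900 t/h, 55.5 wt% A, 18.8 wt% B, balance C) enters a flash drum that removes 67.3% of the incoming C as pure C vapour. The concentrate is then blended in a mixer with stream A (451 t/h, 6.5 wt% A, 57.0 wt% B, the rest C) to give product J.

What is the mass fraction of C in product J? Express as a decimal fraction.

Vapour removed = 0.673×0.257×1900 = 328.63 t/h; concentrate = 1571.4 t/h.
C reaching the mixer = 159.67 (from concentrate) + 451×0.365 = 324.29 t/h.
Product flow = 1571.4 + 451 = 2022.4 t/h; C fraction = 0.160.

0.160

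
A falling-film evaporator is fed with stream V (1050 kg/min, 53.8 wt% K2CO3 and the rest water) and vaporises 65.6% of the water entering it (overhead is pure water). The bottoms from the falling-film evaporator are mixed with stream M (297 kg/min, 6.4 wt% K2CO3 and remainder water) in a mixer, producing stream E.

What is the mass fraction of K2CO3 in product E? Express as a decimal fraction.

Vapour removed = 0.656×0.462×1050 = 318.23 kg/min; concentrate = 731.77 kg/min.
K2CO3 reaching the mixer = 564.9 (from concentrate) + 297×0.064 = 583.91 kg/min.
Product flow = 731.77 + 297 = 1028.8 kg/min; K2CO3 fraction = 0.568.

0.568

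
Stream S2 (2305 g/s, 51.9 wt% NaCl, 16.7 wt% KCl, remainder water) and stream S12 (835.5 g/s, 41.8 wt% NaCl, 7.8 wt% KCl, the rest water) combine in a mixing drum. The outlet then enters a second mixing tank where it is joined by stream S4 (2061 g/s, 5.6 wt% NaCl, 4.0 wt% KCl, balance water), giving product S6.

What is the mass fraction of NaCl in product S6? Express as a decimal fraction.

Overall, product flow = 5201.5 g/s.
NaCl in = 2305×0.519 + 835.5×0.418 + 2061×0.056 = 1661 g/s.
NaCl fraction in S6 = 0.3193.

0.3193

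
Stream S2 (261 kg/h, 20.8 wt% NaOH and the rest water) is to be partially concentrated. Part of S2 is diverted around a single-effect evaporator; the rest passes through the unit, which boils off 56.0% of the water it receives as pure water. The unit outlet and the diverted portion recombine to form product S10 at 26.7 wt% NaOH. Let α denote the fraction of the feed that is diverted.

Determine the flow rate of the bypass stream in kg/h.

131 kg/h

All 261×0.208 = 54.288 kg/h of NaOH reaches S10, so S10 = 54.288/0.267 = 203.33 kg/h and vapour = 57.674 kg/h.
The evaporator receives (1−α)·261 of feed at 0.792 water and removes 0.560 of that water:
0.560×0.792×(1−α)×261 = 57.674
(1−α) = 57.674/115.76 = 0.4982;  α = 0.5018.
Bypass flow = 0.5018×261 = 130.96 kg/h.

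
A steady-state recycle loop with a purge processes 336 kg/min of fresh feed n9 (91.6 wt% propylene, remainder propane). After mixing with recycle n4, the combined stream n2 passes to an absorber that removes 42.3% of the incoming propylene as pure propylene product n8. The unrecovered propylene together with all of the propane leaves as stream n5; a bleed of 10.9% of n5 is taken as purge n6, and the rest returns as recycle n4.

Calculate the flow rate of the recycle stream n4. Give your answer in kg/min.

propane enters only via n9 and leaves only via the purge: 336×0.084 = 0.109×(propane in n5), and the absorber passes all propane, so propane in n2 = propane in n5 = 258.94 kg/min.
propylene in n2: m_A = 336×0.916 + (1−0.109)·(1−0.423)·m_A, so m_A = 307.78/0.4859 = 633.42 kg/min.
n5 = (1−0.423)×633.42 + 258.94 = 624.42 kg/min.
Recycle n4 = (1−0.109)×624.42 = 556.36 kg/min.

556.4 kg/min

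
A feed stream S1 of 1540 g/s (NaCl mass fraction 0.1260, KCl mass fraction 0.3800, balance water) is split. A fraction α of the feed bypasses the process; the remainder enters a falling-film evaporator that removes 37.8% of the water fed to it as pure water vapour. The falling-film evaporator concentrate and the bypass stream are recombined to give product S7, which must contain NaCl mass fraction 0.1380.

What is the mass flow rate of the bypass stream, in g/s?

822.9 g/s

All 1540×0.126 = 194.04 g/s of NaCl reaches S7, so S7 = 194.04/0.138 = 1406.1 g/s and vapour = 133.91 g/s.
The evaporator receives (1−α)·1540 of feed at 0.494 water and removes 0.378 of that water:
0.378×0.494×(1−α)×1540 = 133.91
(1−α) = 133.91/287.57 = 0.4657;  α = 0.5343.
Bypass flow = 0.5343×1540 = 822.86 g/s.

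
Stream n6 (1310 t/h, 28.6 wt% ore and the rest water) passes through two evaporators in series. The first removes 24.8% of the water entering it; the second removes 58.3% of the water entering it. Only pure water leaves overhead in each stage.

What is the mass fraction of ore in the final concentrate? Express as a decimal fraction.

water in feed = 1310×0.714 = 935.34 t/h.
After stage 1: water left = (1−0.248)×935.34 = 703.38; stream total = 1078 t/h.
After stage 2: water left = (1−0.583)×703.38 = 293.31; final concentrate = 667.97 t/h.
ore fraction = 374.66/667.97 = 0.5609.

0.5609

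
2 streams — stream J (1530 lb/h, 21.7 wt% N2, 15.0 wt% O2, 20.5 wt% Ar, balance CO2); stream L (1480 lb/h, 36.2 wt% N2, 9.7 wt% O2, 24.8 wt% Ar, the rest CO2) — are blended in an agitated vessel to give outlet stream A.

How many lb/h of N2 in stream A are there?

N2 out = N2 in = 1530×0.217 + 1480×0.362 = 867.77 lb/h.

867.8 lb/h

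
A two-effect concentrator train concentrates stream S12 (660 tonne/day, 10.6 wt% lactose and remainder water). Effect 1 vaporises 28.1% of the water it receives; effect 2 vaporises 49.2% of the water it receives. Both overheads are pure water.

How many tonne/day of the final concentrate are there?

water in feed = 660×0.894 = 590.04 tonne/day.
After stage 1: water left = (1−0.281)×590.04 = 424.24; stream total = 494.2 tonne/day.
After stage 2: water left = (1−0.492)×424.24 = 215.51; final concentrate = 285.47 tonne/day.

285.5 tonne/day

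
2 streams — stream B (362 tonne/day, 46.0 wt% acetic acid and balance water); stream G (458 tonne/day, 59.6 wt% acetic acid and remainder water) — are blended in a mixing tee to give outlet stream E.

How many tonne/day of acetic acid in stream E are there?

acetic acid out = acetic acid in = 362×0.460 + 458×0.596 = 439.49 tonne/day.

439.5 tonne/day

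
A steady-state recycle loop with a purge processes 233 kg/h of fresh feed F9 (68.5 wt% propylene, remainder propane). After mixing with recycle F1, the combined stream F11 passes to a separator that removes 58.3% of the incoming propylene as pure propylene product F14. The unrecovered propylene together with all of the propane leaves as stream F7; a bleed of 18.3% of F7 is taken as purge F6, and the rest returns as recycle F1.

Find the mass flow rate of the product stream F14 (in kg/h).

propylene in F11: m_A = 233×0.685 + (1−0.183)·(1−0.583)·m_A, so m_A = 159.61/0.6593 = 242.08 kg/h.
Product F14 = 0.583×242.08 = 141.13 kg/h.

141.1 kg/h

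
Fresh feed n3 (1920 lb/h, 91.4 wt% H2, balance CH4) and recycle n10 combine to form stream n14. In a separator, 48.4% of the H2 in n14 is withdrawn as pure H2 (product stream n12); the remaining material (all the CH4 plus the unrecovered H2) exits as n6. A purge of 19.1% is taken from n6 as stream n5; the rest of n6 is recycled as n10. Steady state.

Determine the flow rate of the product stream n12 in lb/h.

H2 in n14: m_A = 1920×0.914 + (1−0.191)·(1−0.484)·m_A, so m_A = 1754.9/0.5826 = 3012.4 lb/h.
Product n12 = 0.484×3012.4 = 1458 lb/h.

1458 lb/h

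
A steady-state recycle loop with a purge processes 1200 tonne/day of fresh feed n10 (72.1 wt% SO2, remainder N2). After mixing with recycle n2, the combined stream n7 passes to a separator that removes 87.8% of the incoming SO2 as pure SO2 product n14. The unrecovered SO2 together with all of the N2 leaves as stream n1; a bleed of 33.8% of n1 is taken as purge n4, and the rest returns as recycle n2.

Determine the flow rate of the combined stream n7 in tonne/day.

1932 tonne/day

N2 enters only via n10 and leaves only via the purge: 1200×0.279 = 0.338×(N2 in n1), and the separator passes all N2, so N2 in n7 = N2 in n1 = 990.53 tonne/day.
SO2 in n7: m_A = 1200×0.721 + (1−0.338)·(1−0.878)·m_A, so m_A = 865.2/0.9192 = 941.22 tonne/day.
n7 = 941.22 + 990.53 = 1931.7 tonne/day.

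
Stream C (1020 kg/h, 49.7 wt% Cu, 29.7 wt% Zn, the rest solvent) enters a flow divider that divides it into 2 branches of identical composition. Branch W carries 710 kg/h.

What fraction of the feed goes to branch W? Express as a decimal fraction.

0.696

Fraction to W = 710/1020 = 0.6961.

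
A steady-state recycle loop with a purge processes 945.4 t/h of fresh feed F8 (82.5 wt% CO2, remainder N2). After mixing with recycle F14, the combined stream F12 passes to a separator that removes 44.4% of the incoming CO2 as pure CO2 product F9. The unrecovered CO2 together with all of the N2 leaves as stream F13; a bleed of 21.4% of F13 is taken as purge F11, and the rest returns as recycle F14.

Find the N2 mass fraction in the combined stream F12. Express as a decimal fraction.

0.3582

N2 enters only via F8 and leaves only via the purge: 945.4×0.175 = 0.214×(N2 in F13), and the separator passes all N2, so N2 in F12 = N2 in F13 = 773.11 t/h.
CO2 in F12: m_A = 945.4×0.825 + (1−0.214)·(1−0.444)·m_A, so m_A = 779.95/0.5630 = 1385.4 t/h.
F12 = 1385.4 + 773.11 = 2158.5 t/h.
N2 fraction in F12 = 773.11/2158.5 = 0.3582.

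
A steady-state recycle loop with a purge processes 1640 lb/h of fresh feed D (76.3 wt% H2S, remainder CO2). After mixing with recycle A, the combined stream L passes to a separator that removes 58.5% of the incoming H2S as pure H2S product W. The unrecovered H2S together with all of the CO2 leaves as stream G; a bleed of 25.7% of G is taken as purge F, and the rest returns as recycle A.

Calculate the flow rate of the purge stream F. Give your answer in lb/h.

CO2 enters only via D and leaves only via the purge: 1640×0.237 = 0.257×(CO2 in G), and the separator passes all CO2, so CO2 in L = CO2 in G = 1512.4 lb/h.
H2S in L: m_A = 1640×0.763 + (1−0.257)·(1−0.585)·m_A, so m_A = 1251.3/0.6917 = 1809.2 lb/h.
G = (1−0.585)×1809.2 + 1512.4 = 2263.2 lb/h.
Purge F = 0.257×2263.2 = 581.64 lb/h.

581.6 lb/h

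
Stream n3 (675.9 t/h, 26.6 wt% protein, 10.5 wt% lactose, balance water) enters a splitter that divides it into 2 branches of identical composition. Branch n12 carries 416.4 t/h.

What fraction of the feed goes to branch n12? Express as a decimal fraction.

0.616

Fraction to n12 = 416.4/675.9 = 0.6161.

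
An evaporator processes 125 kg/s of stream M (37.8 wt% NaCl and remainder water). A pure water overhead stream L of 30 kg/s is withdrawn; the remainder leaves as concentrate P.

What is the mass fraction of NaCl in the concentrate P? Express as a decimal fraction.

NaCl is not removed: 125×0.378 = 47.25 kg/s of NaCl enters P.
Concentrate = 125 − 30 = 95 kg/s.
Mass fraction = 47.25/95 = 0.4974.

0.4974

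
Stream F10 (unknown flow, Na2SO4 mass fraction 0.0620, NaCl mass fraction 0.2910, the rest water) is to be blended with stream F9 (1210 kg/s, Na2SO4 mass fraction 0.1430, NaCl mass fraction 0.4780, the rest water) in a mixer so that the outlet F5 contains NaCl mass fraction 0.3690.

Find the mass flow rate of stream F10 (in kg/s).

Let F10 be the unknown flow. Total out = 1210 + F10.
NaCl balance: 578.38 + 0.291·F10 = 0.369·(1210 + F10)
(0.291 − 0.369)·F10 = 0.369×1210 − 578.38 = -131.89
F10 = -131.89 / -0.078 = 1690.9 kg/s

1691 kg/s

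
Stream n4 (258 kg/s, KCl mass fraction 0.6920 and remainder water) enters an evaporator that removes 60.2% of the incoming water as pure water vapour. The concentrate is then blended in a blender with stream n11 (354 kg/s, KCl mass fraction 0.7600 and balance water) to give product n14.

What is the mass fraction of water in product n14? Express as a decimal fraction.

0.2067

Vapour removed = 0.602×0.308×258 = 47.837 kg/s; concentrate = 210.16 kg/s.
water reaching the mixer = 31.627 (from concentrate) + 354×0.240 = 116.59 kg/s.
Product flow = 210.16 + 354 = 564.16 kg/s; water fraction = 0.2067.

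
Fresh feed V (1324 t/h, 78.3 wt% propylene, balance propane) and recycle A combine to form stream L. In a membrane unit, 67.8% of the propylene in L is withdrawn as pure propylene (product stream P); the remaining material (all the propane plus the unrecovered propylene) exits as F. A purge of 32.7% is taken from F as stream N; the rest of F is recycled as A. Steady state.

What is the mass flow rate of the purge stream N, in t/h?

426.7 t/h

propane enters only via V and leaves only via the purge: 1324×0.217 = 0.327×(propane in F), and the membrane unit passes all propane, so propane in L = propane in F = 878.62 t/h.
propylene in L: m_A = 1324×0.783 + (1−0.327)·(1−0.678)·m_A, so m_A = 1036.7/0.7833 = 1323.5 t/h.
F = (1−0.678)×1323.5 + 878.62 = 1304.8 t/h.
Purge N = 0.327×1304.8 = 426.66 t/h.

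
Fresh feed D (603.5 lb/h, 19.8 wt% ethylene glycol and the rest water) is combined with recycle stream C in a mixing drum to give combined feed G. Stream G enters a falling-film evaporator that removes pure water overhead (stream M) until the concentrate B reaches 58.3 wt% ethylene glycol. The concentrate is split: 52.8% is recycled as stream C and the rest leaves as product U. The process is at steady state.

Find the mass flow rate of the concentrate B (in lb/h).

Overall ethylene glycol balance (none leaves overhead): ethylene glycol in fresh feed = ethylene glycol in product, i.e. 603.5×0.198 = (1−0.528)·B·0.583.
B = 119.49/(0.583×0.472) = 434.24 lb/h.

434.2 lb/h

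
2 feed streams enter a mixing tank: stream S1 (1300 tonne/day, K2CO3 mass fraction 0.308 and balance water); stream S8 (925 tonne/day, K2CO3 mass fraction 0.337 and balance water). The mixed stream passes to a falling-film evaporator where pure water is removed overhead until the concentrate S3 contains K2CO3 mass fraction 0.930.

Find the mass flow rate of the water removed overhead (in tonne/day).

K2CO3 entering = 1300×0.308 + 925×0.337 = 712.12 tonne/day.
All K2CO3 reports to S3, so S3 = 712.12/0.930 = 765.73 tonne/day.
Total feed = 2225 tonne/day; overhead = 2225 − 765.73 = 1459.3 tonne/day.

1459 tonne/day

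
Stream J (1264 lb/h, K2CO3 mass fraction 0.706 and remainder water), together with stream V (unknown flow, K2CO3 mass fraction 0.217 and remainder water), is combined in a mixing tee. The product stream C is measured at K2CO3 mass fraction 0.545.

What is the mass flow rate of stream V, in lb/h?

620.4 lb/h

Let V be the unknown flow. Total out = 1264 + V.
K2CO3 balance: 892.38 + 0.217·V = 0.545·(1264 + V)
(0.217 − 0.545)·V = 0.545×1264 − 892.38 = -203.5
V = -203.5 / -0.328 = 620.44 lb/h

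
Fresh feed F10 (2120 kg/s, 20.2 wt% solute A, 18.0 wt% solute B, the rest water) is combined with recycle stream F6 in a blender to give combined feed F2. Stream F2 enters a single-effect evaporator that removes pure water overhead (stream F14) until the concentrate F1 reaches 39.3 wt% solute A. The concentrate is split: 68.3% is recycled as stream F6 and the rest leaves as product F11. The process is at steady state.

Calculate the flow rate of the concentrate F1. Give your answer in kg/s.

Overall solute A balance (none leaves overhead): solute A in fresh feed = solute A in product, i.e. 2120×0.202 = (1−0.683)·F1·0.393.
F1 = 428.24/(0.393×0.317) = 3437.4 kg/s.

3437 kg/s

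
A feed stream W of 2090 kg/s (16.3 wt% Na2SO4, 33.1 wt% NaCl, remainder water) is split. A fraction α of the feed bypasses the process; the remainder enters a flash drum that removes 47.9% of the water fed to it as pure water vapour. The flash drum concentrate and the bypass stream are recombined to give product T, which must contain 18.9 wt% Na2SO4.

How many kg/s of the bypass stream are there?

All 2090×0.163 = 340.67 kg/s of Na2SO4 reaches T, so T = 340.67/0.189 = 1802.5 kg/s and vapour = 287.51 kg/s.
The evaporator receives (1−α)·2090 of feed at 0.506 water and removes 0.479 of that water:
0.479×0.506×(1−α)×2090 = 287.51
(1−α) = 287.51/506.56 = 0.5676;  α = 0.4324.
Bypass flow = 0.4324×2090 = 903.76 kg/s.

903.8 kg/s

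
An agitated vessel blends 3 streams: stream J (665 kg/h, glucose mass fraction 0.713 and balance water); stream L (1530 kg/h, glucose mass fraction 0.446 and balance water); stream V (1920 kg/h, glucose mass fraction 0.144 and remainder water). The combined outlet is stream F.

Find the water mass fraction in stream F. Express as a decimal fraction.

0.652

Total flow out = 665 + 1530 + 1920 = 4115 kg/h.
water in = 665×0.287 + 1530×0.554 + 1920×0.856 = 2682 kg/h.
water mass fraction in F = 2682/4115 = 0.652.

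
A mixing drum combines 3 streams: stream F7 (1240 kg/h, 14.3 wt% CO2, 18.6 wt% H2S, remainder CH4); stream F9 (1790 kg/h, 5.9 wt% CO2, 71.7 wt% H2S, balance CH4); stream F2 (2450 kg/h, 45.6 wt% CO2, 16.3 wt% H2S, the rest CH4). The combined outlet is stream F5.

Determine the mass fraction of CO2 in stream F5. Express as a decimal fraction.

0.255

Total flow out = 1240 + 1790 + 2450 = 5480 kg/h.
CO2 in = 1240×0.143 + 1790×0.059 + 2450×0.456 = 1400.1 kg/h.
CO2 mass fraction in F5 = 1400.1/5480 = 0.255.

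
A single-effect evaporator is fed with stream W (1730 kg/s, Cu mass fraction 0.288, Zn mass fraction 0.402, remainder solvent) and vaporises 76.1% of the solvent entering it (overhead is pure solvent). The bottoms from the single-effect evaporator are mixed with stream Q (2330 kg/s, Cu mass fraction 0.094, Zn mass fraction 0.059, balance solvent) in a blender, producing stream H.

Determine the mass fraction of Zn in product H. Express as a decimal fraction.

Vapour removed = 0.761×0.310×1730 = 408.12 kg/s; concentrate = 1321.9 kg/s.
Zn reaching the mixer = 695.46 (from concentrate) + 2330×0.059 = 832.93 kg/s.
Product flow = 1321.9 + 2330 = 3651.9 kg/s; Zn fraction = 0.228.

0.228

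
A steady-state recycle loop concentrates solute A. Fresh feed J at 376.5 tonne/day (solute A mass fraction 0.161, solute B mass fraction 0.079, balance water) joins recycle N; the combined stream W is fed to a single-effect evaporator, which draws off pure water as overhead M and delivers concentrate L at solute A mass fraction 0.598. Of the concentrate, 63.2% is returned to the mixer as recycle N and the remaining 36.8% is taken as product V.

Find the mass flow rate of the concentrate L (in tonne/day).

275.4 tonne/day

Overall solute A balance (none leaves overhead): solute A in fresh feed = solute A in product, i.e. 376.5×0.161 = (1−0.632)·L·0.598.
L = 60.617/(0.598×0.368) = 275.45 tonne/day.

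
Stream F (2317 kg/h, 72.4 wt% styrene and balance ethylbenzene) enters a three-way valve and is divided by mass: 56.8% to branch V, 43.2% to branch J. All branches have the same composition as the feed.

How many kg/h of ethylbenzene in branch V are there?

363.2 kg/h

Branch V total = 0.568×2317 = 1316.1 kg/h.
ethylbenzene in V = 0.276×1316.1 = 363.23 kg/h.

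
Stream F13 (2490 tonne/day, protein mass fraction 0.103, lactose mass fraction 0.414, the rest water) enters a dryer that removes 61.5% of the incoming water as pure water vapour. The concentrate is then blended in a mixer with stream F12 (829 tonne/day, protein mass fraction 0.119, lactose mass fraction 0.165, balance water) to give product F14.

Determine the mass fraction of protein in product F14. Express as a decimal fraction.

Vapour removed = 0.615×0.483×2490 = 739.64 tonne/day; concentrate = 1750.4 tonne/day.
protein reaching the mixer = 256.47 (from concentrate) + 829×0.119 = 355.12 tonne/day.
Product flow = 1750.4 + 829 = 2579.4 tonne/day; protein fraction = 0.138.

0.138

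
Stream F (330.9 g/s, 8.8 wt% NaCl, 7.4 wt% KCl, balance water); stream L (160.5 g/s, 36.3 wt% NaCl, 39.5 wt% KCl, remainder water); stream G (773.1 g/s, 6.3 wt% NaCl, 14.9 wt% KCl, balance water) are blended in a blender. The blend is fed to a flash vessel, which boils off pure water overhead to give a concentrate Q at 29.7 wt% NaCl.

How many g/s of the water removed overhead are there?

806.3 g/s

NaCl entering = 330.9×0.088 + 160.5×0.363 + 773.1×0.063 = 136.09 g/s.
All NaCl reports to Q, so Q = 136.09/0.297 = 458.2 g/s.
Total feed = 1264.5 g/s; overhead = 1264.5 − 458.2 = 806.3 g/s.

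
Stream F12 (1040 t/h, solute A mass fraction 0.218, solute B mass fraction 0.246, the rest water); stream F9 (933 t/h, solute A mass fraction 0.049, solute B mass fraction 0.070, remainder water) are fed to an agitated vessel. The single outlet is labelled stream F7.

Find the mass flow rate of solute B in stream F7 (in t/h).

321.1 t/h

solute B out = solute B in = 1040×0.246 + 933×0.070 = 321.15 t/h.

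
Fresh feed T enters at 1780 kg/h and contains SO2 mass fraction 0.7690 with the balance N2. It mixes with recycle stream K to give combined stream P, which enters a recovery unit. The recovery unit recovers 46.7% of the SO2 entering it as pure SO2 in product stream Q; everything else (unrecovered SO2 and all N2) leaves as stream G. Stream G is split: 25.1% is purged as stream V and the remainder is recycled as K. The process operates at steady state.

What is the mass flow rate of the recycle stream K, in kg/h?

N2 enters only via T and leaves only via the purge: 1780×0.231 = 0.251×(N2 in G), and the recovery unit passes all N2, so N2 in P = N2 in G = 1638.2 kg/h.
SO2 in P: m_A = 1780×0.769 + (1−0.251)·(1−0.467)·m_A, so m_A = 1368.8/0.6008 = 2278.4 kg/h.
G = (1−0.467)×2278.4 + 1638.2 = 2852.6 kg/h.
Recycle K = (1−0.251)×2852.6 = 2136.6 kg/h.

2137 kg/h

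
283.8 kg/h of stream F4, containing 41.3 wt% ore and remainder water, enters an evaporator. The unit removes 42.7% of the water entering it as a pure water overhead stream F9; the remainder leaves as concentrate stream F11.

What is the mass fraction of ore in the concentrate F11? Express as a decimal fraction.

ore is not removed: 283.8×0.413 = 117.21 kg/h of ore enters F11.
water entering = 283.8×0.587 = 166.59 kg/h; overhead removed = 0.427×166.59 = 71.134 kg/h.
Concentrate = 283.8 − 71.134 = 212.67 kg/h.
Mass fraction = 117.21/212.67 = 0.5511.

0.5511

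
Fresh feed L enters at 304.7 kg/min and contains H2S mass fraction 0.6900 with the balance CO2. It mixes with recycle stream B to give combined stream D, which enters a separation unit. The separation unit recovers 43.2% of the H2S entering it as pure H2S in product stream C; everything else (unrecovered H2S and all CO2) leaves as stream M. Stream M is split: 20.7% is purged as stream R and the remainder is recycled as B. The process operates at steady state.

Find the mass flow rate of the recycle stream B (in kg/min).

534.2 kg/min

CO2 enters only via L and leaves only via the purge: 304.7×0.310 = 0.207×(CO2 in M), and the separation unit passes all CO2, so CO2 in D = CO2 in M = 456.31 kg/min.
H2S in D: m_A = 304.7×0.690 + (1−0.207)·(1−0.432)·m_A, so m_A = 210.24/0.5496 = 382.55 kg/min.
M = (1−0.432)×382.55 + 456.31 = 673.61 kg/min.
Recycle B = (1−0.207)×673.61 = 534.17 kg/min.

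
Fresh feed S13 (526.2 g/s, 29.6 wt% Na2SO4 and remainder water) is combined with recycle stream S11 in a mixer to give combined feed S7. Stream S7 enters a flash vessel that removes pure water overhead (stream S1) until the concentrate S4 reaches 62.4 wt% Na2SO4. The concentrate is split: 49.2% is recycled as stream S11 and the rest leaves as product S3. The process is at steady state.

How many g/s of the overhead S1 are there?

276.6 g/s

Overall Na2SO4 balance (none leaves overhead): Na2SO4 in fresh feed = Na2SO4 in product, i.e. 526.2×0.296 = (1−0.492)·S4·0.624.
S4 = 155.76/(0.624×0.508) = 491.35 g/s.
Recycle S11 = 0.492×491.35 = 241.75 g/s.
Combined feed S7 = 526.2 + 241.75 = 767.95 g/s.
Overhead S1 = S7 − S4 = 767.95 − 491.35 = 276.59 g/s.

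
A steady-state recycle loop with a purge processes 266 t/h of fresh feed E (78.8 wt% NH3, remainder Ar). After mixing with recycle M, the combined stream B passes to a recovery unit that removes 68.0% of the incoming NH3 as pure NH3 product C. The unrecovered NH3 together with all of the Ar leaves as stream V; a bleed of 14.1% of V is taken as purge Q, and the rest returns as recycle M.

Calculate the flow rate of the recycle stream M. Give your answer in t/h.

Ar enters only via E and leaves only via the purge: 266×0.212 = 0.141×(Ar in V), and the recovery unit passes all Ar, so Ar in B = Ar in V = 399.94 t/h.
NH3 in B: m_A = 266×0.788 + (1−0.141)·(1−0.680)·m_A, so m_A = 209.61/0.7251 = 289.07 t/h.
V = (1−0.680)×289.07 + 399.94 = 492.44 t/h.
Recycle M = (1−0.141)×492.44 = 423.01 t/h.

423 t/h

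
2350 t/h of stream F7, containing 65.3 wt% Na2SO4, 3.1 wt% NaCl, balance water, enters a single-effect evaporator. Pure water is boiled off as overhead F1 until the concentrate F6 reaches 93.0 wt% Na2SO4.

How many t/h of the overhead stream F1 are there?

Na2SO4 is conserved: 2350×0.653 = 1534.5 t/h all reports to the concentrate.
Concentrate = 1534.5/(target fraction) = 1650.1 t/h.
Overhead = 2350 − 1650.1 = 699.95 t/h.

699.9 t/h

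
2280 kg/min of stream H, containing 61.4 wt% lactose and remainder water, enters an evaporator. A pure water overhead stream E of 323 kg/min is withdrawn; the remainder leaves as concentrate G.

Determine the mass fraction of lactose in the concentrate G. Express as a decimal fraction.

lactose is not removed: 2280×0.614 = 1399.9 kg/min of lactose enters G.
Concentrate = 2280 − 323 = 1957 kg/min.
Mass fraction = 1399.9/1957 = 0.715.

0.715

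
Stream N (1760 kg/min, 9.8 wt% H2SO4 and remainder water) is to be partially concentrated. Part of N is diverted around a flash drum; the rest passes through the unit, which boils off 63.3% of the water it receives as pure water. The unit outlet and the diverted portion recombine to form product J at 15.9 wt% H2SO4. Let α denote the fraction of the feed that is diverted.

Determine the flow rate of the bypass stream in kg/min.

577.4 kg/min

All 1760×0.098 = 172.48 kg/min of H2SO4 reaches J, so J = 172.48/0.159 = 1084.8 kg/min and vapour = 675.22 kg/min.
The evaporator receives (1−α)·1760 of feed at 0.902 water and removes 0.633 of that water:
0.633×0.902×(1−α)×1760 = 675.22
(1−α) = 675.22/1004.9 = 0.6719;  α = 0.3281.
Bypass flow = 0.3281×1760 = 577.41 kg/min.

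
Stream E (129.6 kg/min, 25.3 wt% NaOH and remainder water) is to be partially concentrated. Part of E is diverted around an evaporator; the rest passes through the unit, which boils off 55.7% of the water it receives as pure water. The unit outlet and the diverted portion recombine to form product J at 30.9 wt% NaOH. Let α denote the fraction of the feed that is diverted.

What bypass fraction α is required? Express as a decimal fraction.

0.564

All 129.6×0.253 = 32.789 kg/min of NaOH reaches J, so J = 32.789/0.309 = 106.11 kg/min and vapour = 23.487 kg/min.
The evaporator receives (1−α)·129.6 of feed at 0.747 water and removes 0.557 of that water:
0.557×0.747×(1−α)×129.6 = 23.487
(1−α) = 23.487/53.924 = 0.4356;  α = 0.5644.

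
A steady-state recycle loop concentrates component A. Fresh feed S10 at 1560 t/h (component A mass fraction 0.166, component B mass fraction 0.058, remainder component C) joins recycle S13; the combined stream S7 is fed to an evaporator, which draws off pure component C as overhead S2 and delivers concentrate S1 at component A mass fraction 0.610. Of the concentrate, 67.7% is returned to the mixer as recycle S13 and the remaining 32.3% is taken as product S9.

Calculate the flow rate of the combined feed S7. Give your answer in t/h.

2450 t/h

Overall component A balance (none leaves overhead): component A in fresh feed = component A in product, i.e. 1560×0.166 = (1−0.677)·S1·0.610.
S1 = 258.96/(0.610×0.323) = 1314.3 t/h.
Recycle S13 = 0.677×1314.3 = 889.79 t/h.
Combined feed S7 = 1560 + 889.79 = 2449.8 t/h.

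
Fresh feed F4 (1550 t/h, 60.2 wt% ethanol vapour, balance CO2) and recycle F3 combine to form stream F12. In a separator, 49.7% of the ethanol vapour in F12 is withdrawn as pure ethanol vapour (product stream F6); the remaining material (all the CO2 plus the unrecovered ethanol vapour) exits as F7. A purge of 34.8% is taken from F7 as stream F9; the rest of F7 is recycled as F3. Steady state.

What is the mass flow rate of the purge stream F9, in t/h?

859.9 t/h

CO2 enters only via F4 and leaves only via the purge: 1550×0.398 = 0.348×(CO2 in F7), and the separator passes all CO2, so CO2 in F12 = CO2 in F7 = 1772.7 t/h.
ethanol vapour in F12: m_A = 1550×0.602 + (1−0.348)·(1−0.497)·m_A, so m_A = 933.1/0.6720 = 1388.5 t/h.
F7 = (1−0.497)×1388.5 + 1772.7 = 2471.1 t/h.
Purge F9 = 0.348×2471.1 = 859.94 t/h.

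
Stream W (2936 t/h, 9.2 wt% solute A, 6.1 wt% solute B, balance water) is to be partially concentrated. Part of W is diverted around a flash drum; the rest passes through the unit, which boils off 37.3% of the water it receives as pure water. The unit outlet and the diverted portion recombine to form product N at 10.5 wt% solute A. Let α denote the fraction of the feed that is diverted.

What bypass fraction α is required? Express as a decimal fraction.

0.608

All 2936×0.092 = 270.11 t/h of solute A reaches N, so N = 270.11/0.105 = 2572.5 t/h and vapour = 363.5 t/h.
The evaporator receives (1−α)·2936 of feed at 0.847 water and removes 0.373 of that water:
0.373×0.847×(1−α)×2936 = 363.5
(1−α) = 363.5/927.57 = 0.3919;  α = 0.6081.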